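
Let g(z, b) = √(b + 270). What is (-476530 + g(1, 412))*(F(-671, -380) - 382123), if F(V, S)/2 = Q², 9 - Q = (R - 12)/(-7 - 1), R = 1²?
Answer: 2912602586975/16 - 12224215*√682/32 ≈ 1.8203e+11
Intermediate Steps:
R = 1
Q = 61/8 (Q = 9 - (1 - 12)/(-7 - 1) = 9 - (-11)/(-8) = 9 - (-11)*(-1)/8 = 9 - 1*11/8 = 9 - 11/8 = 61/8 ≈ 7.6250)
g(z, b) = √(270 + b)
F(V, S) = 3721/32 (F(V, S) = 2*(61/8)² = 2*(3721/64) = 3721/32)
(-476530 + g(1, 412))*(F(-671, -380) - 382123) = (-476530 + √(270 + 412))*(3721/32 - 382123) = (-476530 + √682)*(-12224215/32) = 2912602586975/16 - 12224215*√682/32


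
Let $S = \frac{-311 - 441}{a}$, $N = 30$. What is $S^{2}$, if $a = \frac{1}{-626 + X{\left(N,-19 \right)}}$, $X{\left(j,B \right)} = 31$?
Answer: $200202553600$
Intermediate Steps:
$a = - \frac{1}{595}$ ($a = \frac{1}{-626 + 31} = \frac{1}{-595} = - \frac{1}{595} \approx -0.0016807$)
$S = 447440$ ($S = \frac{-311 - 441}{- \frac{1}{595}} = \left(-752\right) \left(-595\right) = 447440$)
$S^{2} = 447440^{2} = 200202553600$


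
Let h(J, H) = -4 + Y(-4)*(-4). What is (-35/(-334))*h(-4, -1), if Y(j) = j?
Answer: 210/167 ≈ 1.2575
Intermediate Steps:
h(J, H) = 12 (h(J, H) = -4 - 4*(-4) = -4 + 16 = 12)
(-35/(-334))*h(-4, -1) = -35/(-334)*12 = -35*(-1/334)*12 = (35/334)*12 = 210/167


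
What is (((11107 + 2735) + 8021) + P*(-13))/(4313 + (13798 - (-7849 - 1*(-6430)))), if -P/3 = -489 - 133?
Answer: -479/3906 ≈ -0.12263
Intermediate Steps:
P = 1866 (P = -3*(-489 - 133) = -3*(-622) = 1866)
(((11107 + 2735) + 8021) + P*(-13))/(4313 + (13798 - (-7849 - 1*(-6430)))) = (((11107 + 2735) + 8021) + 1866*(-13))/(4313 + (13798 - (-7849 - 1*(-6430)))) = ((13842 + 8021) - 24258)/(4313 + (13798 - (-7849 + 6430))) = (21863 - 24258)/(4313 + (13798 - 1*(-1419))) = -2395/(4313 + (13798 + 1419)) = -2395/(4313 + 15217) = -2395/19530 = -2395*1/19530 = -479/3906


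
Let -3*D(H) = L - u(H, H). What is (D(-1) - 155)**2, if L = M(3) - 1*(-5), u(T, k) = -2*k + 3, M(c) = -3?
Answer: 23716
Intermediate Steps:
u(T, k) = 3 - 2*k
L = 2 (L = -3 - 1*(-5) = -3 + 5 = 2)
D(H) = 1/3 - 2*H/3 (D(H) = -(2 - (3 - 2*H))/3 = -(2 + (-3 + 2*H))/3 = -(-1 + 2*H)/3 = 1/3 - 2*H/3)
(D(-1) - 155)**2 = ((1/3 - 2/3*(-1)) - 155)**2 = ((1/3 + 2/3) - 155)**2 = (1 - 155)**2 = (-154)**2 = 23716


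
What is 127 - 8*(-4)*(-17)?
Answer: -417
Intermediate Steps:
127 - 8*(-4)*(-17) = 127 + 32*(-17) = 127 - 544 = -417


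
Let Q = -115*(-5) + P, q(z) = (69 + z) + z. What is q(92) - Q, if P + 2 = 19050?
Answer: -19370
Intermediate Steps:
q(z) = 69 + 2*z
P = 19048 (P = -2 + 19050 = 19048)
Q = 19623 (Q = -115*(-5) + 19048 = 575 + 19048 = 19623)
q(92) - Q = (69 + 2*92) - 1*19623 = (69 + 184) - 19623 = 253 - 19623 = -19370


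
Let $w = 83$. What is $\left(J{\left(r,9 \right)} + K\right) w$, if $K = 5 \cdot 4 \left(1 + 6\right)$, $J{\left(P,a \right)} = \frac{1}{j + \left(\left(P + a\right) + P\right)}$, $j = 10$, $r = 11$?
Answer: $\frac{476503}{41} \approx 11622.0$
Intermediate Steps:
$J{\left(P,a \right)} = \frac{1}{10 + a + 2 P}$ ($J{\left(P,a \right)} = \frac{1}{10 + \left(\left(P + a\right) + P\right)} = \frac{1}{10 + \left(a + 2 P\right)} = \frac{1}{10 + a + 2 P}$)
$K = 140$ ($K = 20 \cdot 7 = 140$)
$\left(J{\left(r,9 \right)} + K\right) w = \left(\frac{1}{10 + 9 + 2 \cdot 11} + 140\right) 83 = \left(\frac{1}{10 + 9 + 22} + 140\right) 83 = \left(\frac{1}{41} + 140\right) 83 = \frac{5741}{41} \cdot 83 = \frac{476503}{41}$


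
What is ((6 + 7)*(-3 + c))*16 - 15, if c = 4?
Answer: 193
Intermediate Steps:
((6 + 7)*(-3 + c))*16 - 15 = ((6 + 7)*(-3 + 4))*16 - 15 = (13*1)*16 - 15 = 13*16 - 15 = 208 - 15 = 193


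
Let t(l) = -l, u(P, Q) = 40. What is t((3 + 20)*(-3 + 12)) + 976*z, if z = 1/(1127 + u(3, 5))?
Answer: -240593/1167 ≈ -206.16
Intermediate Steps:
z = 1/1167 (z = 1/(1127 + 40) = 1/1167 ≈ 0.00085690)
t((3 + 20)*(-3 + 12)) + 976*z = -(3 + 20)*(-3 + 12) + 976*(1/1167) = -23*9 + 976/1167 = -1*207 + 976/1167 = -207 + 976/1167 = -240593/1167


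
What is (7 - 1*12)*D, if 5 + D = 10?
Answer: -25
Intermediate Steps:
D = 5 (D = -5 + 10 = 5)
(7 - 1*12)*D = (7 - 1*12)*5 = (7 - 12)*5 = -5*5 = -25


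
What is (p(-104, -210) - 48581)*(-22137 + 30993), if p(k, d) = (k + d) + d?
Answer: -434873880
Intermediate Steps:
p(k, d) = k + 2*d (p(k, d) = (d + k) + d = k + 2*d)
(p(-104, -210) - 48581)*(-22137 + 30993) = ((-104 + 2*(-210)) - 48581)*(-22137 + 30993) = ((-104 - 420) - 48581)*8856 = (-524 - 48581)*8856 = -49105*8856 = -434873880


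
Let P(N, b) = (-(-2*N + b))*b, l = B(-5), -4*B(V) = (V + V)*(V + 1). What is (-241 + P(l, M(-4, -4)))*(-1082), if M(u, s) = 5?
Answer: 396012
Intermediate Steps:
B(V) = -V*(1 + V)/2 (B(V) = -(V + V)*(V + 1)/4 = -2*V*(1 + V)/4 = -V*(1 + V)/2)
l = -10 (l = -1/2*(-5)*(1 - 5) = -1/2*(-5)*(-4) = -10)
P(N, b) = b*(-b + 2*N) (P(N, b) = (-(b - 2*N))*b = (-b + 2*N)*b = b*(-b + 2*N))
(-241 + P(l, M(-4, -4)))*(-1082) = (-241 + 5*(-1*5 + 2*(-10)))*(-1082) = (-241 + 5*(-5 - 20))*(-1082) = (-241 + 5*(-25))*(-1082) = (-241 - 125)*(-1082) = -366*(-1082) = 396012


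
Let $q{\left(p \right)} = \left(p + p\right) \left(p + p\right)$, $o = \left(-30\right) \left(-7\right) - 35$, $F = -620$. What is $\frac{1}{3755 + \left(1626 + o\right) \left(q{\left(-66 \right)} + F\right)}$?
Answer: $\frac{1}{30267759} \approx 3.3038 \cdot 10^{-8}$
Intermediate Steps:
$o = 175$ ($o = 210 - 35 = 175$)
$q{\left(p \right)} = 4 p^{2}$ ($q{\left(p \right)} = 2 p 2 p = 4 p^{2}$)
$\frac{1}{3755 + \left(1626 + o\right) \left(q{\left(-66 \right)} + F\right)} = \frac{1}{3755 + \left(1626 + 175\right) \left(4 \left(-66\right)^{2} - 620\right)} = \frac{1}{3755 + 1801 \left(4 \cdot 4356 - 620\right)} = \frac{1}{3755 + 1801 \left(17424 - 620\right)} = \frac{1}{3755 + 1801 \cdot 16804} = \frac{1}{3755 + 30264004} = \frac{1}{30267759}$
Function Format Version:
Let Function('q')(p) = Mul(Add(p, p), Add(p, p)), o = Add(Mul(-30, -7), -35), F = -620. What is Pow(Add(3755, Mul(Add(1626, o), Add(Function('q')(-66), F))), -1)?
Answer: Rational(1, 30267759) ≈ 3.3038e-8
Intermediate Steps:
o = 175 (o = Add(210, -35) = 175)
Function('q')(p) = Mul(4, Pow(p, 2)) (Function('q')(p) = Mul(Mul(2, p), Mul(2, p)) = Mul(4, Pow(p, 2)))
Pow(Add(3755, Mul(Add(1626, o), Add(Function('q')(-66), F))), -1) = Pow(Add(3755, Mul(Add(1626, 175), Add(Mul(4, Pow(-66, 2)), -620))), -1) = Pow(Add(3755, Mul(1801, Add(Mul(4, 4356), -620))), -1) = Pow(Add(3755, Mul(1801, Add(17424, -620))), -1) = Pow(Add(3755, Mul(1801, 16804)), -1) = Pow(Add(3755, 30264004), -1) = Pow(30267759, -1) = Rational(1, 30267759)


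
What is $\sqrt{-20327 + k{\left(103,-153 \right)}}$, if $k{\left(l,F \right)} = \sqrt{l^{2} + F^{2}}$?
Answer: $\sqrt{-20327 + \sqrt{34018}} \approx 141.92 i$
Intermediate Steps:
$k{\left(l,F \right)} = \sqrt{F^{2} + l^{2}}$
$\sqrt{-20327 + k{\left(103,-153 \right)}} = \sqrt{-20327 + \sqrt{\left(-153\right)^{2} + 103^{2}}} = \sqrt{-20327 + \sqrt{23409 + 10609}} = \sqrt{-20327 + \sqrt{34018}}$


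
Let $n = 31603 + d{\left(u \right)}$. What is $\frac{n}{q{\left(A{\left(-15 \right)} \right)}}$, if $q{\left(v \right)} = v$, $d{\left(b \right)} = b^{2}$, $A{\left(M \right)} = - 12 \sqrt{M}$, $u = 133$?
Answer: $\frac{12323 i \sqrt{15}}{45} \approx 1060.6 i$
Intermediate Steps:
$n = 49292$ ($n = 31603 + 133^{2} = 31603 + 17689 = 49292$)
$\frac{n}{q{\left(A{\left(-15 \right)} \right)}} = \frac{49292}{\left(-12\right) \sqrt{-15}} = \frac{49292}{\left(-12\right) i \sqrt{15}} = 49292 \frac{i \sqrt{15}}{180} = \frac{12323 i \sqrt{15}}{45}$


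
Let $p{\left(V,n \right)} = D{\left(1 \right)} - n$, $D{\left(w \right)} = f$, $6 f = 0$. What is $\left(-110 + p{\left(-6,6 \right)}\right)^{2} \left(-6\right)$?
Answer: $-80736$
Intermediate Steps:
$f = 0$ ($f = \frac{1}{6} \cdot 0 = 0$)
$D{\left(w \right)} = 0$
$p{\left(V,n \right)} = - n$ ($p{\left(V,n \right)} = 0 - n = - n$)
$\left(-110 + p{\left(-6,6 \right)}\right)^{2} \left(-6\right) = \left(-110 - 6\right)^{2} \left(-6\right) = \left(-116\right)^{2} \left(-6\right) = 13456 \left(-6\right) = -80736$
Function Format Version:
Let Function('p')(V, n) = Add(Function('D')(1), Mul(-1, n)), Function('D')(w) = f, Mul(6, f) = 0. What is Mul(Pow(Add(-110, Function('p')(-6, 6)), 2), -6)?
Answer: -80736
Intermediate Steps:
f = 0 (f = Mul(Rational(1, 6), 0) = 0)
Function('D')(w) = 0
Function('p')(V, n) = Mul(-1, n) (Function('p')(V, n) = Add(0, Mul(-1, n)) = Mul(-1, n))
Mul(Pow(Add(-110, Function('p')(-6, 6)), 2), -6) = Mul(Pow(Add(-110, Mul(-1, 6)), 2), -6) = Mul(Pow(Add(-110, -6), 2), -6) = Mul(Pow(-116, 2), -6) = Mul(13456, -6) = -80736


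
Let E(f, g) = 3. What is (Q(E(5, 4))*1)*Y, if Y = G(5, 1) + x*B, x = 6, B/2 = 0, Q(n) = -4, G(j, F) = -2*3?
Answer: 24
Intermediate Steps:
G(j, F) = -6
B = 0 (B = 2*0 = 0)
Y = -6 (Y = -6 + 6*0 = -6 + 0 = -6)
(Q(E(5, 4))*1)*Y = -4*1*(-6) = -4*(-6) = 24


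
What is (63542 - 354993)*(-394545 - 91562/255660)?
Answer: 14699253405763081/127830 ≈ 1.1499e+11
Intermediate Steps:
(63542 - 354993)*(-394545 - 91562/255660) = -291451*(-394545 - 91562*1/255660) = -291451*(-394545 - 45781/127830) = -291451*(-50434733131/127830) = 14699253405763081/127830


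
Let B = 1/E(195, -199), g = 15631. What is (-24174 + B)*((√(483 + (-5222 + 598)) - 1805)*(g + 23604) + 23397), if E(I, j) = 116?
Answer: 99262158569687/58 - 110022120005*I*√4141/116 ≈ 1.7114e+12 - 6.1034e+10*I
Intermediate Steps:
B = 1/116 ≈ 0.0086207
(-24174 + B)*((√(483 + (-5222 + 598)) - 1805)*(g + 23604) + 23397) = (-24174 + 1/116)*((√(483 + (-5222 + 598)) - 1805)*(15631 + 23604) + 23397) = -2804183*((√(483 - 4624) - 1805)*39235 + 23397)/116 = -2804183*((√(-4141) - 1805)*39235 + 23397)/116 = -2804183*((I*√4141 - 1805)*39235 + 23397)/116 = -2804183*((-1805 + I*√4141)*39235 + 23397)/116 = -2804183*((-70819175 + 39235*I*√4141) + 23397)/116 = -2804183*(-70795778 + 39235*I*√4141)/116 = 99262158569687/58 - 110022120005*I*√4141/116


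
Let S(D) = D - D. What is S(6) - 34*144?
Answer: -4896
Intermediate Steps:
S(D) = 0
S(6) - 34*144 = 0 - 34*144 = 0 - 4896 = -4896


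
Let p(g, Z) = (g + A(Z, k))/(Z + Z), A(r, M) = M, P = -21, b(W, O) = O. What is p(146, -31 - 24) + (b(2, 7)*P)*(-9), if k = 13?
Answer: 145371/110 ≈ 1321.6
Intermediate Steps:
p(g, Z) = (13 + g)/(2*Z) (p(g, Z) = (g + 13)/(Z + Z) = (13 + g)/((2*Z)) = (13 + g)*(1/(2*Z)) = (13 + g)/(2*Z))
p(146, -31 - 24) + (b(2, 7)*P)*(-9) = (13 + 146)/(2*(-31 - 24)) + (7*(-21))*(-9) = (1/2)*159/(-55) - 147*(-9) = (1/2)*(-1/55)*159 + 1323 = -159/110 + 1323 = 145371/110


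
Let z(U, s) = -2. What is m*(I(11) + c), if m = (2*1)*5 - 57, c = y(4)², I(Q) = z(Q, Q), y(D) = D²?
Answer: -11938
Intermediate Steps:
I(Q) = -2
c = 256 (c = (4²)² = 16² = 256)
m = -47 (m = 2*5 - 57 = 10 - 57 = -47)
m*(I(11) + c) = -47*(-2 + 256) = -47*254 = -11938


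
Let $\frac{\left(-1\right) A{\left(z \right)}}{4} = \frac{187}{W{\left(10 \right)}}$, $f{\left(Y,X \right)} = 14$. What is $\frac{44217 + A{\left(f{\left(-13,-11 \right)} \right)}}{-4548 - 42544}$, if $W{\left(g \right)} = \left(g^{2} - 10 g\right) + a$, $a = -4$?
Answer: $- \frac{11101}{11773} \approx -0.94292$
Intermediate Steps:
$W{\left(g \right)} = -4 + g^{2} - 10 g$ ($W{\left(g \right)} = \left(g^{2} - 10 g\right) - 4 = -4 + g^{2} - 10 g$)
$A{\left(z \right)} = 187$ ($A{\left(z \right)} = - 4 \frac{187}{-4 + 10^{2} - 100} = - 4 \frac{187}{-4 + 100 - 100} = - 4 \frac{187}{-4} = - 4 \cdot 187 \left(- \frac{1}{4}\right) = \left(-4\right) \left(- \frac{187}{4}\right) = 187$)
$\frac{44217 + A{\left(f{\left(-13,-11 \right)} \right)}}{-4548 - 42544} = \frac{44217 + 187}{-4548 - 42544} = \frac{44404}{-47092} = 44404 \left(- \frac{1}{47092}\right) = - \frac{11101}{11773}$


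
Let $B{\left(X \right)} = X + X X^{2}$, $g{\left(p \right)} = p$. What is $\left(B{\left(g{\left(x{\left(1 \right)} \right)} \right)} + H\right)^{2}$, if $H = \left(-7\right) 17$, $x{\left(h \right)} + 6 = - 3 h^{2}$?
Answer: $734449$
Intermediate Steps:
$x{\left(h \right)} = -6 - 3 h^{2}$
$H = -119$
$B{\left(X \right)} = X + X^{3}$
$\left(B{\left(g{\left(x{\left(1 \right)} \right)} \right)} + H\right)^{2} = \left(\left(\left(-6 - 3 \cdot 1^{2}\right) + \left(-6 - 3 \cdot 1^{2}\right)^{3}\right) - 119\right)^{2} = \left(\left(\left(-6 - 3\right) + \left(-6 - 3\right)^{3}\right) - 119\right)^{2} = \left(\left(-9 + \left(-9\right)^{3}\right) - 119\right)^{2} = \left(\left(-9 - 729\right) - 119\right)^{2} = \left(-738 - 119\right)^{2} = \left(-857\right)^{2} = 734449$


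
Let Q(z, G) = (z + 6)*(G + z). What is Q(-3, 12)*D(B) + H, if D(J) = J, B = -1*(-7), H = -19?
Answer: 170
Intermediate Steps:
Q(z, G) = (6 + z)*(G + z)
B = 7
Q(-3, 12)*D(B) + H = ((-3)**2 + 6*12 + 6*(-3) + 12*(-3))*7 - 19 = (9 + 72 - 18 - 36)*7 - 19 = 27*7 - 19 = 189 - 19 = 170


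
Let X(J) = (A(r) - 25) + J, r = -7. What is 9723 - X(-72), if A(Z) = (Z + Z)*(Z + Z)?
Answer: 9624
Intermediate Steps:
A(Z) = 4*Z² (A(Z) = (2*Z)*(2*Z) = 4*Z²)
X(J) = 171 + J (X(J) = (4*(-7)² - 25) + J = (4*49 - 25) + J = (196 - 25) + J = 171 + J)
9723 - X(-72) = 9723 - (171 - 72) = 9723 - 1*99 = 9723 - 99 = 9624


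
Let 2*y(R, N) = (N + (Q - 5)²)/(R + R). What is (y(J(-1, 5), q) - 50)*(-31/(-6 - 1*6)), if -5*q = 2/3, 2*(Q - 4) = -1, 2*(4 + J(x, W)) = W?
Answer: -561937/4320 ≈ -130.08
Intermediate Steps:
J(x, W) = -4 + W/2
Q = 7/2 (Q = 4 + (½)*(-1) = 4 - ½ = 7/2 ≈ 3.5000)
q = -2/15 (q = -2/(5*3) = -⅕*⅔ = -2/15 ≈ -0.13333)
y(R, N) = (9/4 + N)/(4*R) (y(R, N) = ((N + (7/2 - 5)²)/(R + R))/2 = ((N + (-3/2)²)/((2*R)))/2 = ((N + 9/4)*(1/(2*R)))/2 = ((9/4 + N)*(1/(2*R)))/2 = ((9/4 + N)/(2*R))/2 = (9/4 + N)/(4*R))
(y(J(-1, 5), q) - 50)*(-31/(-6 - 1*6)) = ((9 + 4*(-2/15))/(16*(-4 + (½)*5)) - 50)*(-31/(-6 - 1*6)) = ((9 - 8/15)/(16*(-4 + 5/2)) - 50)*(-31/(-6 - 6)) = ((1/16)*(127/15)/(-3/2) - 50)*(-31/(-12)) = ((1/16)*(-⅔)*(127/15) - 50)*(-31*(-1/12)) = (-127/360 - 50)*(31/12) = -18127/360*31/12 = -561937/4320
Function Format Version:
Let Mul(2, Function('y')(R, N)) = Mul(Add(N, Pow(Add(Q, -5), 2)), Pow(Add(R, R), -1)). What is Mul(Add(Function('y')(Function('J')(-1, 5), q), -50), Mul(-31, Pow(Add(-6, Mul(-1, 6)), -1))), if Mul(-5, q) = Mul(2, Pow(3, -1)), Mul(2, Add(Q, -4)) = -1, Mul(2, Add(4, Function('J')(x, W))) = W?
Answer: Rational(-561937, 4320) ≈ -130.08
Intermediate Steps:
Function('J')(x, W) = Add(-4, Mul(Rational(1, 2), W))
Q = Rational(7, 2) (Q = Add(4, Mul(Rational(1, 2), -1)) = Add(4, Rational(-1, 2)) = Rational(7, 2) ≈ 3.5000)
q = Rational(-2, 15) (q = Mul(Rational(-1, 5), Mul(2, Pow(3, -1))) = Mul(Rational(-1, 5), Mul(2, Rational(1, 3))) = Mul(Rational(-1, 5), Rational(2, 3)) = Rational(-2, 15) ≈ -0.13333)
Function('y')(R, N) = Mul(Rational(1, 4), Pow(R, -1), Add(Rational(9, 4), N)) (Function('y')(R, N) = Mul(Rational(1, 2), Mul(Add(N, Pow(Add(Rational(7, 2), -5), 2)), Pow(Add(R, R), -1))) = Mul(Rational(1, 2), Mul(Add(N, Pow(Rational(-3, 2), 2)), Pow(Mul(2, R), -1))) = Mul(Rational(1, 2), Mul(Add(N, Rational(9, 4)), Mul(Rational(1, 2), Pow(R, -1)))) = Mul(Rational(1, 2), Mul(Add(Rational(9, 4), N), Mul(Rational(1, 2), Pow(R, -1)))) = Mul(Rational(1, 2), Mul(Rational(1, 2), Pow(R, -1), Add(Rational(9, 4), N))) = Mul(Rational(1, 4), Pow(R, -1), Add(Rational(9, 4), N)))
Mul(Add(Function('y')(Function('J')(-1, 5), q), -50), Mul(-31, Pow(Add(-6, Mul(-1, 6)), -1))) = Mul(Add(Mul(Rational(1, 16), Pow(Add(-4, Mul(Rational(1, 2), 5)), -1), Add(9, Mul(4, Rational(-2, 15)))), -50), Mul(-31, Pow(Add(-6, Mul(-1, 6)), -1))) = Mul(Add(Mul(Rational(1, 16), Pow(Add(-4, Rational(5, 2)), -1), Add(9, Rational(-8, 15))), -50), Mul(-31, Pow(Add(-6, -6), -1))) = Mul(Add(Mul(Rational(1, 16), Pow(Rational(-3, 2), -1), Rational(127, 15)), -50), Mul(-31, Pow(-12, -1))) = Mul(Add(Mul(Rational(1, 16), Rational(-2, 3), Rational(127, 15)), -50), Mul(-31, Rational(-1, 12))) = Mul(Add(Rational(-127, 360), -50), Rational(31, 12)) = Mul(Rational(-18127, 360), Rational(31, 12)) = Rational(-561937, 4320)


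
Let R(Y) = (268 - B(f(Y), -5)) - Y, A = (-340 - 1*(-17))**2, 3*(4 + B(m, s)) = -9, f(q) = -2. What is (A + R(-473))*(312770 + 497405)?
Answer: 85130758475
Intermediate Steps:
B(m, s) = -7 (B(m, s) = -4 + (1/3)*(-9) = -4 - 3 = -7)
A = 104329 (A = (-340 + 17)**2 = (-323)**2 = 104329)
R(Y) = 275 - Y (R(Y) = (268 - 1*(-7)) - Y = (268 + 7) - Y = 275 - Y)
(A + R(-473))*(312770 + 497405) = (104329 + (275 - 1*(-473)))*(312770 + 497405) = (104329 + (275 + 473))*810175 = (104329 + 748)*810175 = 105077*810175 = 85130758475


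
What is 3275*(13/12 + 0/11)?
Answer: 42575/12 ≈ 3547.9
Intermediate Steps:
3275*(13/12 + 0/11) = 3275*(13*(1/12) + 0*(1/11)) = 3275*(13/12 + 0) = 3275*(13/12) = 42575/12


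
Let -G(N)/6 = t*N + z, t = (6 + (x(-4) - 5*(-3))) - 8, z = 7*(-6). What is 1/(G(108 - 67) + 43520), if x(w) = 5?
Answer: 1/39344 ≈ 2.5417e-5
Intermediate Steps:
z = -42
t = 18 (t = (6 + (5 - 5*(-3))) - 8 = (6 + (5 + 15)) - 8 = (6 + 20) - 8 = 26 - 8 = 18)
G(N) = 252 - 108*N (G(N) = -6*(18*N - 42) = -6*(-42 + 18*N) = 252 - 108*N)
1/(G(108 - 67) + 43520) = 1/((252 - 108*(108 - 67)) + 43520) = 1/((252 - 108*41) + 43520) = 1/((252 - 4428) + 43520) = 1/(-4176 + 43520) = 1/39344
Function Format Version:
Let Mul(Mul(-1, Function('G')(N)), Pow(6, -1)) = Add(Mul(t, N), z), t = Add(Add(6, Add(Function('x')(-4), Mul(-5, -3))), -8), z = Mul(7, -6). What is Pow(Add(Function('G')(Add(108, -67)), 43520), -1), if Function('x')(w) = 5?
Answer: Rational(1, 39344) ≈ 2.5417e-5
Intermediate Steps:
z = -42
t = 18 (t = Add(Add(6, Add(5, Mul(-5, -3))), -8) = Add(Add(6, Add(5, 15)), -8) = Add(Add(6, 20), -8) = Add(26, -8) = 18)
Function('G')(N) = Add(252, Mul(-108, N)) (Function('G')(N) = Mul(-6, Add(Mul(18, N), -42)) = Mul(-6, Add(-42, Mul(18, N))) = Add(252, Mul(-108, N)))
Pow(Add(Function('G')(Add(108, -67)), 43520), -1) = Pow(Add(Add(252, Mul(-108, Add(108, -67))), 43520), -1) = Pow(Add(Add(252, Mul(-108, 41)), 43520), -1) = Pow(Add(Add(252, -4428), 43520), -1) = Pow(Add(-4176, 43520), -1) = Pow(39344, -1) = Rational(1, 39344)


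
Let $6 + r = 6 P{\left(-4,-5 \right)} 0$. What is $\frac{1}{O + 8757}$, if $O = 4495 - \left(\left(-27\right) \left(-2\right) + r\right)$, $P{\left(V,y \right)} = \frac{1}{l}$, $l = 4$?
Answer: $\frac{1}{13204} \approx 7.5735 \cdot 10^{-5}$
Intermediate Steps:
$P{\left(V,y \right)} = \frac{1}{4}$
$r = -6$ ($r = -6 + 6 \cdot \frac{1}{4} \cdot 0 = -6 + \frac{3}{2} \cdot 0 = -6 + 0 = -6$)
$O = 4447$ ($O = 4495 - \left(\left(-27\right) \left(-2\right) - 6\right) = 4495 - \left(54 - 6\right) = 4495 - 48 = 4447$)
$\frac{1}{O + 8757} = \frac{1}{4447 + 8757} = \frac{1}{13204}$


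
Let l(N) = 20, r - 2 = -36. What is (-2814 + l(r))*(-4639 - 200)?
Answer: 13520166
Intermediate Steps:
r = -34 (r = 2 - 36 = -34)
(-2814 + l(r))*(-4639 - 200) = (-2814 + 20)*(-4639 - 200) = -2794*(-4839) = 13520166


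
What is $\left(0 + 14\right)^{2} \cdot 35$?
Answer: $6860$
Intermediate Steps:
$\left(0 + 14\right)^{2} \cdot 35 = 14^{2} \cdot 35 = 196 \cdot 35 = 6860$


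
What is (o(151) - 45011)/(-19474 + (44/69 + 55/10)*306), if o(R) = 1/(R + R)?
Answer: 44663769/17460130 ≈ 2.5580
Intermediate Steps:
o(R) = 1/(2*R)
(o(151) - 45011)/(-19474 + (44/69 + 55/10)*306) = ((1/2)/151 - 45011)/(-19474 + (44/69 + 55/10)*306) = ((1/2)*(1/151) - 45011)/(-19474 + (44*(1/69) + 55*(1/10))*306) = (1/302 - 45011)/(-19474 + (44/69 + 11/2)*306) = -13593321/(302*(-19474 + (847/138)*306)) = -13593321/(302*(-19474 + 43197/23)) = -13593321/(302*(-404705/23)) = -13593321/302*(-23/404705) = 44663769/17460130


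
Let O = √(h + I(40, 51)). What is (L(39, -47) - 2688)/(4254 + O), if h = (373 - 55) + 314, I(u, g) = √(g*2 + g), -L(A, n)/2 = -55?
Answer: -2578/(4254 + √(632 + 3*√17)) ≈ -0.60242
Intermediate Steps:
L(A, n) = 110 (L(A, n) = -2*(-55) = 110)
I(u, g) = √3*√g (I(u, g) = √(2*g + g) = √(3*g) = √3*√g)
h = 632 (h = 318 + 314 = 632)
O = √(632 + 3*√17) (O = √(632 + √3*√51) = √(632 + 3*√17) ≈ 25.384)
(L(39, -47) - 2688)/(4254 + O) = (110 - 2688)/(4254 + √(632 + 3*√17)) = -2578/(4254 + √(632 + 3*√17))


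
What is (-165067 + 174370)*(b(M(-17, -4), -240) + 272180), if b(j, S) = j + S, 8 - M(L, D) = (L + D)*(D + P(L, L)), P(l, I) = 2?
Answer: 2529541518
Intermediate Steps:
M(L, D) = 8 - (2 + D)*(D + L) (M(L, D) = 8 - (L + D)*(D + 2) = 8 - (D + L)*(2 + D) = 8 - (2 + D)*(D + L))
b(j, S) = S + j
(-165067 + 174370)*(b(M(-17, -4), -240) + 272180) = (-165067 + 174370)*((-240 + (8 - 1*(-4)² - 2*(-4) - 2*(-17) - 1*(-4)*(-17))) + 272180) = 9303*((-240 + (8 - 1*16 + 8 + 34 - 68)) + 272180) = 9303*((-240 + (8 - 16 + 8 + 34 - 68)) + 272180) = 9303*((-240 - 34) + 272180) = 9303*(-274 + 272180) = 9303*271906 = 2529541518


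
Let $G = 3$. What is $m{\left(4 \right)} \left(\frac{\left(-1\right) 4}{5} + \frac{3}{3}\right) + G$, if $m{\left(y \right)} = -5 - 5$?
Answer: $1$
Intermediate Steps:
$m{\left(y \right)} = -10$ ($m{\left(y \right)} = -5 - 5 = -10$)
$m{\left(4 \right)} \left(\frac{\left(-1\right) 4}{5} + \frac{3}{3}\right) + G = - 10 \left(\frac{\left(-1\right) 4}{5} + \frac{3}{3}\right) + 3 = - 10 \left(\left(-4\right) \frac{1}{5} + 3 \cdot \frac{1}{3}\right) + 3 = - 10 \left(- \frac{4}{5} + 1\right) + 3 = \left(-10\right) \frac{1}{5} + 3 = -2 + 3 = 1$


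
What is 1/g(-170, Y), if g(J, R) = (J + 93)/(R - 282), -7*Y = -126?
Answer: 24/7 ≈ 3.4286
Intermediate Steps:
Y = 18 (Y = -⅐*(-126) = 18)
g(J, R) = (93 + J)/(-282 + R)
1/g(-170, Y) = 1/((93 - 170)/(-282 + 18)) = 1/(-77/(-264)) = 1/(-1/264*(-77)) = 1/(7/24) = 24/7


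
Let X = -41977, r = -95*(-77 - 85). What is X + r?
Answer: -26587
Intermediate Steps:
r = 15390 (r = -95*(-162) = 15390)
X + r = -41977 + 15390 = -26587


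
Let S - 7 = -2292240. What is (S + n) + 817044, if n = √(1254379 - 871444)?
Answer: -1475189 + 7*√7815 ≈ -1.4746e+6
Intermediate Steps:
S = -2292233 (S = 7 - 2292240 = -2292233)
n = 7*√7815 (n = √382935 = 7*√7815 ≈ 618.82)
(S + n) + 817044 = (-2292233 + 7*√7815) + 817044 = -1475189 + 7*√7815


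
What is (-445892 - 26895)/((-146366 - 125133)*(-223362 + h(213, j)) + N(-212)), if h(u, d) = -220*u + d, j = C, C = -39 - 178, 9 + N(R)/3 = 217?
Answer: -16303/2531859265 ≈ -6.4391e-6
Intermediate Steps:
N(R) = 624 (N(R) = -27 + 3*217 = -27 + 651 = 624)
C = -217
j = -217
h(u, d) = d - 220*u
(-445892 - 26895)/((-146366 - 125133)*(-223362 + h(213, j)) + N(-212)) = (-445892 - 26895)/((-146366 - 125133)*(-223362 + (-217 - 220*213)) + 624) = -472787/(-271499*(-223362 + (-217 - 46860)) + 624) = -472787/(-271499*(-223362 - 47077) + 624) = -472787/(-271499*(-270439) + 624) = -472787/(73423918061 + 624) = -472787/73423918685 = -472787*1/73423918685 = -16303/2531859265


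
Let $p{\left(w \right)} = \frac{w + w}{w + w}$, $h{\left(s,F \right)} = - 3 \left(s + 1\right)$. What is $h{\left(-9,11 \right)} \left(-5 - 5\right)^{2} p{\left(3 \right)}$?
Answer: $2400$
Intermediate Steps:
$h{\left(s,F \right)} = -3 - 3 s$ ($h{\left(s,F \right)} = - 3 \left(1 + s\right) = -3 - 3 s$)
$p{\left(w \right)} = 1$ ($p{\left(w \right)} = \frac{2 w}{2 w} = 2 w \frac{1}{2 w} = 1$)
$h{\left(-9,11 \right)} \left(-5 - 5\right)^{2} p{\left(3 \right)} = \left(-3 - -27\right) \left(-5 - 5\right)^{2} \cdot 1 = \left(-3 + 27\right) \left(-10\right)^{2} \cdot 1 = 24 \cdot 100 \cdot 1 = 2400 \cdot 1 = 2400$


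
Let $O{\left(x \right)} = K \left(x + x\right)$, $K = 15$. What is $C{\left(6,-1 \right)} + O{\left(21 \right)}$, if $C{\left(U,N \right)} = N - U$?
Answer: $623$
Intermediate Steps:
$O{\left(x \right)} = 30 x$ ($O{\left(x \right)} = 15 \left(x + x\right) = 15 \cdot 2 x = 30 x$)
$C{\left(6,-1 \right)} + O{\left(21 \right)} = \left(-1 - 6\right) + 30 \cdot 21 = \left(-1 - 6\right) + 630 = -7 + 630 = 623$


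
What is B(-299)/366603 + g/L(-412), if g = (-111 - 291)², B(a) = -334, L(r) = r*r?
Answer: 14796954179/15557164908 ≈ 0.95113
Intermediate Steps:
L(r) = r²
g = 161604 (g = (-402)² = 161604)
B(-299)/366603 + g/L(-412) = -334/366603 + 161604/((-412)²) = -334*1/366603 + 161604/169744 = -334/366603 + 161604*(1/169744) = -334/366603 + 40401/42436 = 14796954179/15557164908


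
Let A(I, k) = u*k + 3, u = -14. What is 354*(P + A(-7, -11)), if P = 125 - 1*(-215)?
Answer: 175938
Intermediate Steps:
A(I, k) = 3 - 14*k (A(I, k) = -14*k + 3 = 3 - 14*k)
P = 340 (P = 125 + 215 = 340)
354*(P + A(-7, -11)) = 354*(340 + (3 - 14*(-11))) = 354*(340 + (3 + 154)) = 354*(340 + 157) = 354*497 = 175938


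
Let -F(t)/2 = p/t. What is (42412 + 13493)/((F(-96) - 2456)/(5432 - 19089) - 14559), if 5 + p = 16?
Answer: -36647740080/9543830747 ≈ -3.8399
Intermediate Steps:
p = 11 (p = -5 + 16 = 11)
F(t) = -22/t
(42412 + 13493)/((F(-96) - 2456)/(5432 - 19089) - 14559) = (42412 + 13493)/((-22/(-96) - 2456)/(5432 - 19089) - 14559) = 55905/((-22*(-1/96) - 2456)/(-13657) - 14559) = 55905/((11/48 - 2456)*(-1/13657) - 14559) = 55905/(-117877/48*(-1/13657) - 14559) = 55905/(117877/655536 - 14559) = 55905/(-9543830747/655536) = 55905*(-655536/9543830747) = -36647740080/9543830747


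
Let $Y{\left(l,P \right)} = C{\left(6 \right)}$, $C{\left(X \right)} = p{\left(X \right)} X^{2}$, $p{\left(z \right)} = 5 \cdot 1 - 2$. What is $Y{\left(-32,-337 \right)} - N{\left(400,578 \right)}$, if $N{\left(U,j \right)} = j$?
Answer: $-470$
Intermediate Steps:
$p{\left(z \right)} = 3$ ($p{\left(z \right)} = 5 - 2 = 3$)
$C{\left(X \right)} = 3 X^{2}$
$Y{\left(l,P \right)} = 108$ ($Y{\left(l,P \right)} = 3 \cdot 6^{2} = 3 \cdot 36 = 108$)
$Y{\left(-32,-337 \right)} - N{\left(400,578 \right)} = 108 - 578 = -470$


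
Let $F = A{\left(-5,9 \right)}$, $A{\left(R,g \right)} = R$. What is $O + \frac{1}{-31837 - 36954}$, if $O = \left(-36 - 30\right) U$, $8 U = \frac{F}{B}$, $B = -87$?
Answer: $- \frac{3783621}{7979756} \approx -0.47415$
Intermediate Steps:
$F = -5$
$U = \frac{5}{696}$ ($U = \frac{\left(-5\right) \frac{1}{-87}}{8} = \frac{\left(-5\right) \left(- \frac{1}{87}\right)}{8} = \frac{1}{8} \cdot \frac{5}{87} = \frac{5}{696} \approx 0.0071839$)
$O = - \frac{55}{116}$ ($O = \left(-36 - 30\right) \frac{5}{696} = \left(-66\right) \frac{5}{696} = - \frac{55}{116} \approx -0.47414$)
$O + \frac{1}{-31837 - 36954} = - \frac{55}{116} + \frac{1}{-31837 - 36954} = - \frac{55}{116} + \frac{1}{-68791} = - \frac{55}{116} - \frac{1}{68791} = - \frac{3783621}{7979756}$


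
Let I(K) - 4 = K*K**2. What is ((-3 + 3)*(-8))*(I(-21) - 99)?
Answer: 0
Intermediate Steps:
I(K) = 4 + K**3 (I(K) = 4 + K*K**2 = 4 + K**3)
((-3 + 3)*(-8))*(I(-21) - 99) = ((-3 + 3)*(-8))*((4 + (-21)**3) - 99) = (0*(-8))*((4 - 9261) - 99) = 0*(-9257 - 99) = 0*(-9356) = 0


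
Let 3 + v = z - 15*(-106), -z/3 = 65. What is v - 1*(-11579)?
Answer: 12971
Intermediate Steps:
z = -195 (z = -3*65 = -195)
v = 1392 (v = -3 + (-195 - 15*(-106)) = -3 + (-195 + 1590) = -3 + 1395 = 1392)
v - 1*(-11579) = 1392 - 1*(-11579) = 1392 + 11579 = 12971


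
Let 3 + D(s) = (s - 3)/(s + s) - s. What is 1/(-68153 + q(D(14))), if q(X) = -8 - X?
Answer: -28/1908043 ≈ -1.4675e-5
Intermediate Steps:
D(s) = -3 - s + (-3 + s)/(2*s) (D(s) = -3 + ((s - 3)/(s + s) - s) = -3 + ((-3 + s)/((2*s)) - s) = -3 + ((-3 + s)*(1/(2*s)) - s) = -3 + ((-3 + s)/(2*s) - s) = -3 + (-s + (-3 + s)/(2*s)) = -3 - s + (-3 + s)/(2*s))
1/(-68153 + q(D(14))) = 1/(-68153 + (-8 - (-5/2 - 1*14 - 3/2/14))) = 1/(-68153 + (-8 - (-5/2 - 14 - 3/2*1/14))) = 1/(-68153 + (-8 - (-5/2 - 14 - 3/28))) = 1/(-68153 + (-8 - 1*(-465/28))) = 1/(-68153 + (-8 + 465/28)) = 1/(-68153 + 241/28) = 1/(-1908043/28) = -28/1908043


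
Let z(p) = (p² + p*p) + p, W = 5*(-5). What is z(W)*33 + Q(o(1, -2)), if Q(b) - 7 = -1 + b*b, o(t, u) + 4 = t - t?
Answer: 40447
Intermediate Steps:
o(t, u) = -4 (o(t, u) = -4 + (t - t) = -4 + 0 = -4)
W = -25
z(p) = p + 2*p² (z(p) = (p² + p²) + p = 2*p² + p = p + 2*p²)
Q(b) = 6 + b² (Q(b) = 7 + (-1 + b*b) = 7 + (-1 + b²) = 6 + b²)
z(W)*33 + Q(o(1, -2)) = -25*(1 + 2*(-25))*33 + (6 + (-4)²) = -25*(1 - 50)*33 + (6 + 16) = -25*(-49)*33 + 22 = 1225*33 + 22 = 40425 + 22 = 40447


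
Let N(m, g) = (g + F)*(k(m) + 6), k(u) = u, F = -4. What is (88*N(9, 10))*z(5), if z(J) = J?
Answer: 39600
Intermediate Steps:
N(m, g) = (-4 + g)*(6 + m) (N(m, g) = (g - 4)*(m + 6) = (-4 + g)*(6 + m))
(88*N(9, 10))*z(5) = (88*(-24 - 4*9 + 6*10 + 10*9))*5 = (88*(-24 - 36 + 60 + 90))*5 = (88*90)*5 = 7920*5 = 39600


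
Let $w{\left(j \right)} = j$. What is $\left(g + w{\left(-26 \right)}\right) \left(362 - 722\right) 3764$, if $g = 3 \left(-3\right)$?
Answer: $47426400$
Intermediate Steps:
$g = -9$
$\left(g + w{\left(-26 \right)}\right) \left(362 - 722\right) 3764 = \left(-9 - 26\right) \left(362 - 722\right) 3764 = \left(-35\right) \left(-360\right) 3764 = 12600 \cdot 3764 = 47426400$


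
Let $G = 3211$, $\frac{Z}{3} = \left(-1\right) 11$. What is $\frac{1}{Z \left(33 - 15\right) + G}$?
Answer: $\frac{1}{2617} \approx 0.00038212$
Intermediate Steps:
$Z = -33$ ($Z = 3 \left(\left(-1\right) 11\right) = 3 \left(-11\right) = -33$)
$\frac{1}{Z \left(33 - 15\right) + G} = \frac{1}{- 33 \left(33 - 15\right) + 3211} = \frac{1}{\left(-33\right) 18 + 3211} = \frac{1}{-594 + 3211} = \frac{1}{2617}$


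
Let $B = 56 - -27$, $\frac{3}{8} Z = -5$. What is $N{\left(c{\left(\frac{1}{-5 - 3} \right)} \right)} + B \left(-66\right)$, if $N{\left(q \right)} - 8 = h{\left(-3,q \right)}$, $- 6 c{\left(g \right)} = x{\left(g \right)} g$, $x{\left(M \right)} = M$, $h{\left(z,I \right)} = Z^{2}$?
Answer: $- \frac{47630}{9} \approx -5292.2$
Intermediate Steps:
$Z = - \frac{40}{3}$ ($Z = \frac{8}{3} \left(-5\right) = - \frac{40}{3} \approx -13.333$)
$h{\left(z,I \right)} = \frac{1600}{9}$ ($h{\left(z,I \right)} = \left(- \frac{40}{3}\right)^{2} = \frac{1600}{9}$)
$B = 83$ ($B = 56 + 27 = 83$)
$c{\left(g \right)} = - \frac{g^{2}}{6}$ ($c{\left(g \right)} = - \frac{g g}{6} = - \frac{g^{2}}{6}$)
$N{\left(q \right)} = \frac{1672}{9}$ ($N{\left(q \right)} = 8 + \frac{1600}{9} = \frac{1672}{9}$)
$N{\left(c{\left(\frac{1}{-5 - 3} \right)} \right)} + B \left(-66\right) = \frac{1672}{9} + 83 \left(-66\right) = \frac{1672}{9} - 5478 = - \frac{47630}{9}$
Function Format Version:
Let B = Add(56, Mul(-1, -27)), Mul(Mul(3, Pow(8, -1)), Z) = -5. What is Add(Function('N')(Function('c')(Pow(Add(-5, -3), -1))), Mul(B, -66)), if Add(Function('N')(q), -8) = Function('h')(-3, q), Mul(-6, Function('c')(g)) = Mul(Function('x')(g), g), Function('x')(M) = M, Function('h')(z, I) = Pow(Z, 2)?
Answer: Rational(-47630, 9) ≈ -5292.2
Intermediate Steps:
Z = Rational(-40, 3) (Z = Mul(Rational(8, 3), -5) = Rational(-40, 3) ≈ -13.333)
Function('h')(z, I) = Rational(1600, 9) (Function('h')(z, I) = Pow(Rational(-40, 3), 2) = Rational(1600, 9))
B = 83 (B = Add(56, 27) = 83)
Function('c')(g) = Mul(Rational(-1, 6), Pow(g, 2)) (Function('c')(g) = Mul(Rational(-1, 6), Mul(g, g)) = Mul(Rational(-1, 6), Pow(g, 2)))
Function('N')(q) = Rational(1672, 9) (Function('N')(q) = Add(8, Rational(1600, 9)) = Rational(1672, 9))
Add(Function('N')(Function('c')(Pow(Add(-5, -3), -1))), Mul(B, -66)) = Add(Rational(1672, 9), Mul(83, -66)) = Add(Rational(1672, 9), -5478) = Rational(-47630, 9)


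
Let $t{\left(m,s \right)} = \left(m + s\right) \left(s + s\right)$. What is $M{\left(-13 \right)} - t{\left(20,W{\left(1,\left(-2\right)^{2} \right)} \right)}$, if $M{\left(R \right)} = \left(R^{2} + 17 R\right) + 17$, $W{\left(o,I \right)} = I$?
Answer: $-227$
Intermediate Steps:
$t{\left(m,s \right)} = 2 s \left(m + s\right)$ ($t{\left(m,s \right)} = \left(m + s\right) 2 s = 2 s \left(m + s\right)$)
$M{\left(R \right)} = 17 + R^{2} + 17 R$
$M{\left(-13 \right)} - t{\left(20,W{\left(1,\left(-2\right)^{2} \right)} \right)} = \left(17 + \left(-13\right)^{2} + 17 \left(-13\right)\right) - 2 \left(-2\right)^{2} \left(20 + \left(-2\right)^{2}\right) = \left(17 + 169 - 221\right) - 2 \cdot 4 \left(20 + 4\right) = -35 - 2 \cdot 4 \cdot 24 = -35 - 192 = -227$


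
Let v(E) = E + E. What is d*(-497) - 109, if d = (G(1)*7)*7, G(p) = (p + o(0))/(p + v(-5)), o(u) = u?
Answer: 23372/9 ≈ 2596.9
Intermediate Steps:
v(E) = 2*E
G(p) = p/(-10 + p) (G(p) = (p + 0)/(p + 2*(-5)) = p/(p - 10) = p/(-10 + p))
d = -49/9 (d = ((1/(-10 + 1))*7)*7 = ((1/(-9))*7)*7 = ((1*(-1/9))*7)*7 = -1/9*7*7 = -7/9*7 = -49/9 ≈ -5.4444)
d*(-497) - 109 = -49/9*(-497) - 109 = 24353/9 - 109 = 23372/9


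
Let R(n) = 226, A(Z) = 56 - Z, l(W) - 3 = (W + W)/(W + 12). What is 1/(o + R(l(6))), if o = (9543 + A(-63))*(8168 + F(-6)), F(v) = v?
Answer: 1/78861470 ≈ 1.2680e-8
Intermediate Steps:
l(W) = 3 + 2*W/(12 + W) (l(W) = 3 + (W + W)/(W + 12) = 3 + (2*W)/(12 + W) = 3 + 2*W/(12 + W))
o = 78861244 (o = (9543 + (56 - 1*(-63)))*(8168 - 6) = (9543 + (56 + 63))*8162 = (9543 + 119)*8162 = 9662*8162 = 78861244)
1/(o + R(l(6))) = 1/(78861244 + 226) = 1/78861470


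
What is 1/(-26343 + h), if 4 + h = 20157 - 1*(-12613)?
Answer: 1/6423 ≈ 0.00015569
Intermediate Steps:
h = 32766 (h = -4 + (20157 - 1*(-12613)) = -4 + (20157 + 12613) = -4 + 32770 = 32766)
1/(-26343 + h) = 1/(-26343 + 32766) = 1/6423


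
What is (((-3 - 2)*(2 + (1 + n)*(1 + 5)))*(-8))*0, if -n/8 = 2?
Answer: 0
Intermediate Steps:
n = -16 (n = -8*2 = -16)
(((-3 - 2)*(2 + (1 + n)*(1 + 5)))*(-8))*0 = (((-3 - 2)*(2 + (1 - 16)*(1 + 5)))*(-8))*0 = (-5*(2 - 15*6)*(-8))*0 = (-5*(2 - 90)*(-8))*0 = (-5*(-88)*(-8))*0 = (440*(-8))*0 = -3520*0 = 0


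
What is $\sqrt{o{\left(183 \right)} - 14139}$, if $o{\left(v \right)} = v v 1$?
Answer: $15 \sqrt{86} \approx 139.1$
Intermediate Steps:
$o{\left(v \right)} = v^{2}$ ($o{\left(v \right)} = v^{2} \cdot 1 = v^{2}$)
$\sqrt{o{\left(183 \right)} - 14139} = \sqrt{183^{2} - 14139} = \sqrt{33489 - 14139} = \sqrt{19350} = 15 \sqrt{86}$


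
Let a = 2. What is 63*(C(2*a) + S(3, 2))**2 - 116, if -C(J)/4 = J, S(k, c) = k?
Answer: 10531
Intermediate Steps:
C(J) = -4*J
63*(C(2*a) + S(3, 2))**2 - 116 = 63*(-8*2 + 3)**2 - 116 = 63*(-4*4 + 3)**2 - 116 = 63*(-16 + 3)**2 - 116 = 63*(-13)**2 - 116 = 63*169 - 116 = 10647 - 116 = 10531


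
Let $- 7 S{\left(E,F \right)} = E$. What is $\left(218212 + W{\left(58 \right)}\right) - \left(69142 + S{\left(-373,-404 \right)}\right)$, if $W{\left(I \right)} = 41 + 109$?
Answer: $\frac{1044167}{7} \approx 1.4917 \cdot 10^{5}$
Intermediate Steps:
$W{\left(I \right)} = 150$
$S{\left(E,F \right)} = - \frac{E}{7}$
$\left(218212 + W{\left(58 \right)}\right) - \left(69142 + S{\left(-373,-404 \right)}\right) = \left(218212 + 150\right) - \left(69142 - - \frac{373}{7}\right) = 218362 - \frac{484367}{7} = \frac{1044167}{7}$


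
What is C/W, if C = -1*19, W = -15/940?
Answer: 3572/3 ≈ 1190.7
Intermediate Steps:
W = -3/188 (W = -15*1/940 = -3/188 ≈ -0.015957)
C = -19
C/W = -19/(-3/188) = -19*(-188/3) = 3572/3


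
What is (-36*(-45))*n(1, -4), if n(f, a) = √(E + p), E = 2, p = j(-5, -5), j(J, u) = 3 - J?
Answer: 1620*√10 ≈ 5122.9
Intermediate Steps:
p = 8 (p = 3 - 1*(-5) = 3 + 5 = 8)
n(f, a) = √10 (n(f, a) = √(2 + 8) = √10)
(-36*(-45))*n(1, -4) = (-36*(-45))*√10 = 1620*√10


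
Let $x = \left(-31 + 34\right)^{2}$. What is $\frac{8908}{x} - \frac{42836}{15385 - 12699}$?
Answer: $\frac{11770682}{12087} \approx 973.83$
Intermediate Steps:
$x = 9$ ($x = 3^{2} = 9$)
$\frac{8908}{x} - \frac{42836}{15385 - 12699} = \frac{8908}{9} - \frac{42836}{15385 - 12699} = 8908 \cdot \frac{1}{9} - \frac{42836}{15385 - 12699} = \frac{8908}{9} - \frac{42836}{2686} = \frac{8908}{9} - \frac{21418}{1343} = \frac{11770682}{12087}$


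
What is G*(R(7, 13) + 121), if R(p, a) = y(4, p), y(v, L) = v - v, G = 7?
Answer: 847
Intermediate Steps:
y(v, L) = 0
R(p, a) = 0
G*(R(7, 13) + 121) = 7*(0 + 121) = 7*121 = 847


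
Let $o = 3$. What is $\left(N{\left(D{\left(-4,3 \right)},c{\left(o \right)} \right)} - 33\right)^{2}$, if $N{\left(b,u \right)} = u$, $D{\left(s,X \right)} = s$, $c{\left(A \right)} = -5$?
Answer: $1444$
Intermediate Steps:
$\left(N{\left(D{\left(-4,3 \right)},c{\left(o \right)} \right)} - 33\right)^{2} = \left(-5 - 33\right)^{2} = \left(-38\right)^{2} = 1444$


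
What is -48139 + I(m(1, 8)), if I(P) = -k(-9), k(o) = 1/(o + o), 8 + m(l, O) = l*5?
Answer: -866501/18 ≈ -48139.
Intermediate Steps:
m(l, O) = -8 + 5*l (m(l, O) = -8 + l*5 = -8 + 5*l)
k(o) = 1/(2*o)
I(P) = 1/18 (I(P) = -1/(2*(-9)) = -(-1)/(2*9) = -1*(-1/18) = 1/18)
-48139 + I(m(1, 8)) = -48139 + 1/18 = -866501/18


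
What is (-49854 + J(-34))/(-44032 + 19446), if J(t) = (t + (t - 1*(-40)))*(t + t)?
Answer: 23975/12293 ≈ 1.9503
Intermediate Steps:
J(t) = 2*t*(40 + 2*t) (J(t) = (t + (t + 40))*(2*t) = (t + (40 + t))*(2*t) = (40 + 2*t)*(2*t) = 2*t*(40 + 2*t))
(-49854 + J(-34))/(-44032 + 19446) = (-49854 + 4*(-34)*(20 - 34))/(-44032 + 19446) = (-49854 + 4*(-34)*(-14))/(-24586) = (-49854 + 1904)*(-1/24586) = -47950*(-1/24586) = 23975/12293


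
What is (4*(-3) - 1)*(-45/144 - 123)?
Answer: 25649/16 ≈ 1603.1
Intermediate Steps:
(4*(-3) - 1)*(-45/144 - 123) = (-12 - 1)*(-45*1/144 - 123) = -13*(-5/16 - 123) = -13*(-1973/16) = 25649/16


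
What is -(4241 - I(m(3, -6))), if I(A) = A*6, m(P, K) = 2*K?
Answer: -4313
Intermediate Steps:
I(A) = 6*A
-(4241 - I(m(3, -6))) = -(4241 - 6*2*(-6)) = -(4241 - 6*(-12)) = -(4241 - 1*(-72)) = -(4241 + 72) = -1*4313 = -4313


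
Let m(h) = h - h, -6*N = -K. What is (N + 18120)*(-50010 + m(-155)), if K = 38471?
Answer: -1226836985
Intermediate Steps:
N = 38471/6 (N = -(-1)*38471/6 = -⅙*(-38471) = 38471/6 ≈ 6411.8)
m(h) = 0
(N + 18120)*(-50010 + m(-155)) = (38471/6 + 18120)*(-50010 + 0) = (147191/6)*(-50010) = -1226836985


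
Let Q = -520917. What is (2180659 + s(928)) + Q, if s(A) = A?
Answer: 1660670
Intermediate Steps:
(2180659 + s(928)) + Q = (2180659 + 928) - 520917 = 2181587 - 520917 = 1660670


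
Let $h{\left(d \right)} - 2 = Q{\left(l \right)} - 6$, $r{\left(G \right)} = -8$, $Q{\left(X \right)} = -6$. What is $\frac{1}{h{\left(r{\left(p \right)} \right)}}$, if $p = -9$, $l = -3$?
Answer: $- \frac{1}{10} \approx -0.1$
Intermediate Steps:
$h{\left(d \right)} = -10$ ($h{\left(d \right)} = 2 - 12 = -10$)
$\frac{1}{h{\left(r{\left(p \right)} \right)}} = \frac{1}{-10} = - \frac{1}{10}$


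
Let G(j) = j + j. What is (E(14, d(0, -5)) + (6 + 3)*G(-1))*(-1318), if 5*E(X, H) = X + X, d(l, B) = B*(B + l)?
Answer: 81716/5 ≈ 16343.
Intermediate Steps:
G(j) = 2*j
E(X, H) = 2*X/5 (E(X, H) = (X + X)/5 = (2*X)/5 = 2*X/5)
(E(14, d(0, -5)) + (6 + 3)*G(-1))*(-1318) = ((⅖)*14 + (6 + 3)*(2*(-1)))*(-1318) = (28/5 + 9*(-2))*(-1318) = (28/5 - 18)*(-1318) = -62/5*(-1318) = 81716/5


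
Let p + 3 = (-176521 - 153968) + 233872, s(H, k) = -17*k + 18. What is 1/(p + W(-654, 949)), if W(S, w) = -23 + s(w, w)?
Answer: -1/112758 ≈ -8.8685e-6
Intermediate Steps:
s(H, k) = 18 - 17*k
W(S, w) = -5 - 17*w (W(S, w) = -23 + (18 - 17*w) = -5 - 17*w)
p = -96620 (p = -3 + ((-176521 - 153968) + 233872) = -3 + (-330489 + 233872) = -3 - 96617 = -96620)
1/(p + W(-654, 949)) = 1/(-96620 + (-5 - 17*949)) = 1/(-96620 + (-5 - 16133)) = 1/(-96620 - 16138) = 1/(-112758) = -1/112758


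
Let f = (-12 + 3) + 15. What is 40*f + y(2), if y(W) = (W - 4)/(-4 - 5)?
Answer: 2162/9 ≈ 240.22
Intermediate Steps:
f = 6 (f = -9 + 15 = 6)
y(W) = 4/9 - W/9 (y(W) = (-4 + W)/(-9) = (-4 + W)*(-⅑) = 4/9 - W/9)
40*f + y(2) = 40*6 + (4/9 - ⅑*2) = 240 + (4/9 - 2/9) = 240 + 2/9 = 2162/9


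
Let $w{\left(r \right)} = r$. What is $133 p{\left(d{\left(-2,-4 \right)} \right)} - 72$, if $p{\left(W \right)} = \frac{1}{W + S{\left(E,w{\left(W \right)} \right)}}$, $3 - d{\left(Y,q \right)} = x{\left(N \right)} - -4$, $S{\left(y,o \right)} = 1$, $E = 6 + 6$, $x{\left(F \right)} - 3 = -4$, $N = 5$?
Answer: $61$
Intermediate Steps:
$x{\left(F \right)} = -1$ ($x{\left(F \right)} = 3 - 4 = -1$)
$E = 12$
$d{\left(Y,q \right)} = 0$ ($d{\left(Y,q \right)} = 3 - \left(-1 - -4\right) = 3 - \left(-1 + 4\right) = 3 - 3 = 0$)
$p{\left(W \right)} = \frac{1}{1 + W}$ ($p{\left(W \right)} = \frac{1}{W + 1} = \frac{1}{1 + W}$)
$133 p{\left(d{\left(-2,-4 \right)} \right)} - 72 = \frac{133}{1 + 0} - 72 = \frac{133}{1} - 72 = 133 \cdot 1 - 72 = 133 - 72 = 61$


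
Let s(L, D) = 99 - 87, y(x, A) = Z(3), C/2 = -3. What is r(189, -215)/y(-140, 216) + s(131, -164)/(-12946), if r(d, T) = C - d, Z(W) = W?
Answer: -420751/6473 ≈ -65.001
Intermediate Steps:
C = -6 (C = 2*(-3) = -6)
y(x, A) = 3
r(d, T) = -6 - d
s(L, D) = 12
r(189, -215)/y(-140, 216) + s(131, -164)/(-12946) = (-6 - 1*189)/3 + 12/(-12946) = (-6 - 189)*(1/3) + 12*(-1/12946) = -195*1/3 - 6/6473 = -65 - 6/6473 = -420751/6473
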